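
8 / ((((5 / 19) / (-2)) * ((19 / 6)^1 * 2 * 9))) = -16 / 15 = -1.07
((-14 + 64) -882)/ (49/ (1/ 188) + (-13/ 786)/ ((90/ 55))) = -11771136/ 130331233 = -0.09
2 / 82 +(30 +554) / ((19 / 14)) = 335235 / 779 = 430.34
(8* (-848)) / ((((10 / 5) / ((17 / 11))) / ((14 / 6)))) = -403648 / 33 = -12231.76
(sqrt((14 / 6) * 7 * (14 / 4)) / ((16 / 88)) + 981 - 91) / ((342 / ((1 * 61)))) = 4697 * sqrt(42) / 4104 + 27145 / 171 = 166.16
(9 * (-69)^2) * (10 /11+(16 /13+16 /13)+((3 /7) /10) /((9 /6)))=728990037 /5005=145652.36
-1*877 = -877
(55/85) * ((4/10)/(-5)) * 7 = -0.36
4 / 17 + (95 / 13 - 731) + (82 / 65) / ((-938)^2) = -351682444543 / 486113810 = -723.46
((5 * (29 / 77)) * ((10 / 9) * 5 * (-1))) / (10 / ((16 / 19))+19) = -58000 / 171171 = -0.34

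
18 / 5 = 3.60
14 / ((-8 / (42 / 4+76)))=-1211 / 8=-151.38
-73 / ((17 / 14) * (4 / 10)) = -150.29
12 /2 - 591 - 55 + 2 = -638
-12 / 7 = -1.71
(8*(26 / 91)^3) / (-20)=-16 / 1715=-0.01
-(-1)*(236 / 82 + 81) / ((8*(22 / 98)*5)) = 168511 / 18040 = 9.34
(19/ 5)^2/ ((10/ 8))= 1444/ 125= 11.55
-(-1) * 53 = 53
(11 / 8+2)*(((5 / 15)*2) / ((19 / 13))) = 117 / 76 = 1.54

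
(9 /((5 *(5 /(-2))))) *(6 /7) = -108 /175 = -0.62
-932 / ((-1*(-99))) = -932 / 99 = -9.41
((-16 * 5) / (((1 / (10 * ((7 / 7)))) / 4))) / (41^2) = -3200 / 1681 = -1.90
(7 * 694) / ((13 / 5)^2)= 121450 / 169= 718.64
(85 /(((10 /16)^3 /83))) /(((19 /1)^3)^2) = 722432 /1176147025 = 0.00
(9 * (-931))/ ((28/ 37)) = -44289/ 4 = -11072.25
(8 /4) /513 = 2 /513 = 0.00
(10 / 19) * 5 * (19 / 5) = 10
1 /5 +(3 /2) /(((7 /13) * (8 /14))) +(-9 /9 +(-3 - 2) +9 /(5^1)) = 7 /8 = 0.88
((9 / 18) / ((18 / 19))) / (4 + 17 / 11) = 209 / 2196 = 0.10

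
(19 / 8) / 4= 19 / 32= 0.59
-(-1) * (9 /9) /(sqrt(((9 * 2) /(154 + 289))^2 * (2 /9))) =443 * sqrt(2) /12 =52.21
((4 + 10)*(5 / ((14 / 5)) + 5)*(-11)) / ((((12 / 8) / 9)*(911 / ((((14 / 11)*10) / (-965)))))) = 15960 / 175823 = 0.09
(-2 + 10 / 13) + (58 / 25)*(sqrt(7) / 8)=-16 / 13 + 29*sqrt(7) / 100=-0.46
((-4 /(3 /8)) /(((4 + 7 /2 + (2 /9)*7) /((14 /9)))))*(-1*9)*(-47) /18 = -43.06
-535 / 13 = -41.15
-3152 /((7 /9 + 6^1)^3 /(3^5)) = -558367344 /226981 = -2459.97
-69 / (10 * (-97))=69 / 970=0.07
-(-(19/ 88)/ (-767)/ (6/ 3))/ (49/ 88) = -19/ 75166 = -0.00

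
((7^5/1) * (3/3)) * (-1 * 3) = -50421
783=783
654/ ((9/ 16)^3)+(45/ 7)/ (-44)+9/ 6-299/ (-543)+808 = 60750535819/ 13546764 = 4484.51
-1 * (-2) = 2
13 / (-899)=-13 / 899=-0.01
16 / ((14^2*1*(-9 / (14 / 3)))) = -8 / 189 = -0.04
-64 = -64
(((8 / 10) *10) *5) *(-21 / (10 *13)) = -84 / 13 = -6.46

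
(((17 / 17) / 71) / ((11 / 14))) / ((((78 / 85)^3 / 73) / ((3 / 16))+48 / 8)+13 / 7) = 4393450250 / 1939557645223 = 0.00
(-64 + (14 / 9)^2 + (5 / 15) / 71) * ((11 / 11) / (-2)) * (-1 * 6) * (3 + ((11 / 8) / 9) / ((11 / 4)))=-19476655 / 34506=-564.44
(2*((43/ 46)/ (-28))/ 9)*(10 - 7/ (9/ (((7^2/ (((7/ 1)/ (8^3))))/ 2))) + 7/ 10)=5352511/ 521640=10.26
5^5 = 3125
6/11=0.55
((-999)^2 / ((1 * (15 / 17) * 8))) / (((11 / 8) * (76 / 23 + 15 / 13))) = 1690946361 / 73315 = 23064.13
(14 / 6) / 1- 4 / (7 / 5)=-11 / 21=-0.52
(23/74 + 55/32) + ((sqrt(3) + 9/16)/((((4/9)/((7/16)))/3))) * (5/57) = 315 * sqrt(3)/1216 + 1565919/719872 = 2.62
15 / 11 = 1.36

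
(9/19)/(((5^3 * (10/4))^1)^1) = 18/11875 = 0.00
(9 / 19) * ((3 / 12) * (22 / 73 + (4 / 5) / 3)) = 933 / 13870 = 0.07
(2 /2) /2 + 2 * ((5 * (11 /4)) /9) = 32 /9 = 3.56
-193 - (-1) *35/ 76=-14633/ 76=-192.54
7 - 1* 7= 0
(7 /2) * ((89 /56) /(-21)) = -89 /336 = -0.26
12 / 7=1.71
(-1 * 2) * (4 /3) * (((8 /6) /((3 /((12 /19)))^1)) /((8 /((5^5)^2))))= -913742.69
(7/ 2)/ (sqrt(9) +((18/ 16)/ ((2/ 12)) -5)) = 14/ 19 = 0.74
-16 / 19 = -0.84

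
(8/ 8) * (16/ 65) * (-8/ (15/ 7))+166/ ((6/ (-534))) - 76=-14479646/ 975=-14850.92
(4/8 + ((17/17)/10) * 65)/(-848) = -7/848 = -0.01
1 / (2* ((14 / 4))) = 1 / 7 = 0.14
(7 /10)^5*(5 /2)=16807 /40000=0.42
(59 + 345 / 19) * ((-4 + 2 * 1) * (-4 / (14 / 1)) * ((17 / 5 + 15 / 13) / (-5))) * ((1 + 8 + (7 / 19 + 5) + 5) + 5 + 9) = -1100461696 / 821275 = -1339.94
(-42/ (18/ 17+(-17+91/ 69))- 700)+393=-2608199/ 8576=-304.13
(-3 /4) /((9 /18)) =-3 /2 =-1.50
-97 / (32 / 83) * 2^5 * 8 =-64408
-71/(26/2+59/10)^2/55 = -1420/392931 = -0.00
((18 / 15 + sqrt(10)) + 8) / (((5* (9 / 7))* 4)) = 7* sqrt(10) / 180 + 161 / 450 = 0.48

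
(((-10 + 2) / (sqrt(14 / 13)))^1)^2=416 / 7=59.43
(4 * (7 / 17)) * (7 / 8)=49 / 34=1.44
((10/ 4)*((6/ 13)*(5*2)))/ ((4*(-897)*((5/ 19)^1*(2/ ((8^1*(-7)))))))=1330/ 3887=0.34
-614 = -614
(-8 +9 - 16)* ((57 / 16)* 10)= -4275 / 8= -534.38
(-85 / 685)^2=0.02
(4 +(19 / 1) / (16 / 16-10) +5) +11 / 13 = 905 / 117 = 7.74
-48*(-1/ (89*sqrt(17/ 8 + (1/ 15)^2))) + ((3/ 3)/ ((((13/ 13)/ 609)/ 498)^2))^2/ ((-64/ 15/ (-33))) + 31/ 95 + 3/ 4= 1440*sqrt(7666)/ 341137 + 12432697514755121492285717/ 190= 65435250077658534169925.20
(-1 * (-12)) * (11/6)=22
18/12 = 3/2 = 1.50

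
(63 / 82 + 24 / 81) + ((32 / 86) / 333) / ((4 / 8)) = 1.07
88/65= 1.35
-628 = -628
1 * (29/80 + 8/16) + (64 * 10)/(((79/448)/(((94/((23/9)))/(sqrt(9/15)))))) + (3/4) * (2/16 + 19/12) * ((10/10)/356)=49333/56960 + 80855040 * sqrt(15)/1817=172345.51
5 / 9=0.56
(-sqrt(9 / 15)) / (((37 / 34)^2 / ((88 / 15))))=-101728 * sqrt(15) / 102675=-3.84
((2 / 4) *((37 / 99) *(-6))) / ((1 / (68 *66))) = -5032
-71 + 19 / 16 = -1117 / 16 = -69.81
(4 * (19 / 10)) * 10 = 76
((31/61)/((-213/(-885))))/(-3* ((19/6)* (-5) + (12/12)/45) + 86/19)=5212650/128271227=0.04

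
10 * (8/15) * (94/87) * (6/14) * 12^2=72192/203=355.63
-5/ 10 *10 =-5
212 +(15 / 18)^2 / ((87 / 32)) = 212.26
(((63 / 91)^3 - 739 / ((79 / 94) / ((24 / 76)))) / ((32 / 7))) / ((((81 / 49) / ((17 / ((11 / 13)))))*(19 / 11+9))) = -1777690328491 / 25862061888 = -68.74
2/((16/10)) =5/4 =1.25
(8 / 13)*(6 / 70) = 24 / 455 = 0.05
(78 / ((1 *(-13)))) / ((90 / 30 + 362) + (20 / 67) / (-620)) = -6231 / 379052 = -0.02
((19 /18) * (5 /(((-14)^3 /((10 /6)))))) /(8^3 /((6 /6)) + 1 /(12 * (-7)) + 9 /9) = -475 /76012524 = -0.00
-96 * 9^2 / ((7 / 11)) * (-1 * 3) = 36658.29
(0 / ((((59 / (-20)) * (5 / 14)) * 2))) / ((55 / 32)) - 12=-12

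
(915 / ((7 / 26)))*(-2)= -47580 / 7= -6797.14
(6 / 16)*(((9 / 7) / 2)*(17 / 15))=153 / 560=0.27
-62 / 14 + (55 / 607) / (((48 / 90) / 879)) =4925689 / 33992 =144.91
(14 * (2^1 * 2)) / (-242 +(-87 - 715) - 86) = -28 / 565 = -0.05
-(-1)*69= 69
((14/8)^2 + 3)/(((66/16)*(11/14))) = 1.87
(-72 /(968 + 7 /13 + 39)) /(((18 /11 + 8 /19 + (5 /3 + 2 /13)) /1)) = -1271556 /69002447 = -0.02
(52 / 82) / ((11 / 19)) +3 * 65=88439 / 451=196.10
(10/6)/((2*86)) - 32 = -16507/516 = -31.99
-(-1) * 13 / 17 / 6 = 13 / 102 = 0.13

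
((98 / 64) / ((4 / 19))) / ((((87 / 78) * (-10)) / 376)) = -568841 / 2320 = -245.19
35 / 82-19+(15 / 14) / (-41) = -5338 / 287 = -18.60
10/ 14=5/ 7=0.71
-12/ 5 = -2.40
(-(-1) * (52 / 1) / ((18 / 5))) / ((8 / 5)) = 325 / 36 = 9.03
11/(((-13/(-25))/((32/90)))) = 880/117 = 7.52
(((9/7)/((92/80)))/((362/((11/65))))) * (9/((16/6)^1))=2673/1515332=0.00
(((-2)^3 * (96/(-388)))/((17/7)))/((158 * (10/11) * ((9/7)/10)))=17248/390813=0.04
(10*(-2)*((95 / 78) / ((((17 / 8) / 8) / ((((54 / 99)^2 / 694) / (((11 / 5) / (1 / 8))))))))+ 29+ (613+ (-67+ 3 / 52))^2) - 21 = 6330701641049833 / 21230642576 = 298187.00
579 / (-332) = -579 / 332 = -1.74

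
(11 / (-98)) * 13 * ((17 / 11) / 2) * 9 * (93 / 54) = -6851 / 392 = -17.48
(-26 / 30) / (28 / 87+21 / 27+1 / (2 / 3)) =-2262 / 6785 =-0.33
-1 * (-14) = 14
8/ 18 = 4/ 9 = 0.44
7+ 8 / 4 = 9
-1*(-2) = 2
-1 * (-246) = 246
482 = 482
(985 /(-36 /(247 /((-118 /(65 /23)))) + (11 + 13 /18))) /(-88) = -0.63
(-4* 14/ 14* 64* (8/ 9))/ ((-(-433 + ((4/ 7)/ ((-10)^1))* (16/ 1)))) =-71680/ 136683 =-0.52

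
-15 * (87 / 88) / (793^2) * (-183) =3915 / 907192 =0.00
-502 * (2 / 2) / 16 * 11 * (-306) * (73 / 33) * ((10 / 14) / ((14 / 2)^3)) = 4672365 / 9604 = 486.50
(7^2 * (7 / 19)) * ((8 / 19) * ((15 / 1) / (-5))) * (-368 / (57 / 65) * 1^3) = 65636480 / 6859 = 9569.39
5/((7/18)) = 90/7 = 12.86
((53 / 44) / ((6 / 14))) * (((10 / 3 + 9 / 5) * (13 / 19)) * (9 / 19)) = 33761 / 7220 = 4.68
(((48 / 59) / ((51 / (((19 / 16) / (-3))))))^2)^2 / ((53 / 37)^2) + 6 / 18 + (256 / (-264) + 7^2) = 122504522673785407607 / 2532988250733180339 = 48.36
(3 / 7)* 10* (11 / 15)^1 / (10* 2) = 11 / 70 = 0.16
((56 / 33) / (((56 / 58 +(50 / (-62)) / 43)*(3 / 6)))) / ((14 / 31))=9586936 / 1207767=7.94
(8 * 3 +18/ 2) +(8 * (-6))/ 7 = 26.14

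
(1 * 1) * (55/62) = 55/62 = 0.89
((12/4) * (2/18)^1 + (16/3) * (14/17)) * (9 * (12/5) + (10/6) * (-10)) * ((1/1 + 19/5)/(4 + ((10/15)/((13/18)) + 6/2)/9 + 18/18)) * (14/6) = 48.03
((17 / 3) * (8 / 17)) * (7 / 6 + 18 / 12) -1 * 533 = -4733 / 9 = -525.89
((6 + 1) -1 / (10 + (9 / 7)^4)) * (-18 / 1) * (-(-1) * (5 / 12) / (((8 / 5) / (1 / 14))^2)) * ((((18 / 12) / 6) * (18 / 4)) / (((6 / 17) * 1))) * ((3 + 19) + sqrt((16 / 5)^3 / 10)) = -1589803875 / 219132928 -5781105 * sqrt(2) / 13695808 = -7.85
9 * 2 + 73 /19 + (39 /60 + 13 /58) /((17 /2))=2055583 /93670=21.94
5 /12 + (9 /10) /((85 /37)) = 4123 /5100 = 0.81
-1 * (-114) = 114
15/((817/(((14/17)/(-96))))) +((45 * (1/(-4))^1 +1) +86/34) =-1715735/222224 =-7.72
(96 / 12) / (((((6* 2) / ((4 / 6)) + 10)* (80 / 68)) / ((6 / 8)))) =51 / 280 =0.18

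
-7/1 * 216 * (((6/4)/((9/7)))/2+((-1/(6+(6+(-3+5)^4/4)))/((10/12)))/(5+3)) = -34713/40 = -867.82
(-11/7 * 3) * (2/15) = -22/35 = -0.63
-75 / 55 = -15 / 11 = -1.36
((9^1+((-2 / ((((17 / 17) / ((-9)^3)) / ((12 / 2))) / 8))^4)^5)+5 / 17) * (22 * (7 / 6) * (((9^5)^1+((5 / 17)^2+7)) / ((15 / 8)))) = 283920900071258715842241068377489678959031110549365961959797378697413737164276691167899667430993189742926320 / 44217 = 6421080129164319511550785000000000000000000000000000000000000000000000000000000000000000000000000000000.00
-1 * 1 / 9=-1 / 9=-0.11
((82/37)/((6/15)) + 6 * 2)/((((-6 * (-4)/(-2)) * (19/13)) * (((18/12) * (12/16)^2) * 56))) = -8437/398601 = -0.02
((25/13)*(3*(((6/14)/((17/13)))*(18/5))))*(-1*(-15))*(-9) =-109350/119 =-918.91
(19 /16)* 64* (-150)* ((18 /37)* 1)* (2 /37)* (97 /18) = -2211600 /1369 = -1615.49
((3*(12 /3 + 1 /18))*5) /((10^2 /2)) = 73 /60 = 1.22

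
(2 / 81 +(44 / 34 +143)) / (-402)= -198727 / 553554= -0.36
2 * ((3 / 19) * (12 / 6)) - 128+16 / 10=-11948 / 95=-125.77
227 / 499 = 0.45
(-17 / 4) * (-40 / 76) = 2.24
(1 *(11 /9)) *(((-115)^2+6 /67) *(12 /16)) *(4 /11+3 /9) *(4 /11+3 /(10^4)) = 815867055479 /265320000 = 3075.03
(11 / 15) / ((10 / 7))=77 / 150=0.51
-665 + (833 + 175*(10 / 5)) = 518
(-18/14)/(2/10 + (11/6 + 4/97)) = -26190/42259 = -0.62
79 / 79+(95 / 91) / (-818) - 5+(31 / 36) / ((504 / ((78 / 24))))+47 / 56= -1218026993 / 385886592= -3.16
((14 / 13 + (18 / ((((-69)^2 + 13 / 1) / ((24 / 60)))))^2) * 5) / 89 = 1994223362 / 32961593665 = 0.06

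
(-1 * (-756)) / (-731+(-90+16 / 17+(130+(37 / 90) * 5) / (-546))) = -126309456 / 137052557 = -0.92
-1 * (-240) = 240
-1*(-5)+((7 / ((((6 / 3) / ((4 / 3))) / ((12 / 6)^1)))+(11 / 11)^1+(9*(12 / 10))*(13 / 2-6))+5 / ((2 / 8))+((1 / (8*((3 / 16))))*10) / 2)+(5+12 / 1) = 916 / 15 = 61.07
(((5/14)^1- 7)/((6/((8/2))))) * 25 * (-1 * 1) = 775/7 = 110.71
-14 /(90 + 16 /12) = -21 /137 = -0.15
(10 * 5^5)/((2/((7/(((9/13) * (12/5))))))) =7109375/108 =65827.55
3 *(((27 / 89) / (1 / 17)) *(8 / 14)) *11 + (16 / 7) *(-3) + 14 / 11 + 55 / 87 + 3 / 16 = 92.49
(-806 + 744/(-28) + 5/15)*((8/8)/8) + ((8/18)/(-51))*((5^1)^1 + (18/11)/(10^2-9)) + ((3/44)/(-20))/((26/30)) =-58854535/565488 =-104.08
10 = 10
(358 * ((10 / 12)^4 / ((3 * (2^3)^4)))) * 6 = 111875 / 1327104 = 0.08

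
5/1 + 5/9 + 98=932/9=103.56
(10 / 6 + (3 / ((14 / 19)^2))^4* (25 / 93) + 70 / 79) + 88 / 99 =8262785422872917 / 32527866583296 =254.02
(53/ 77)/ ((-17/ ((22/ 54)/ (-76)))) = 53/ 244188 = 0.00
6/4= 3/2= 1.50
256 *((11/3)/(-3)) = -2816/9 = -312.89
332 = 332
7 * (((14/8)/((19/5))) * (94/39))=11515/1482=7.77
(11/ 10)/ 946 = 1/ 860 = 0.00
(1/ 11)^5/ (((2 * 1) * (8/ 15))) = 15/ 2576816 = 0.00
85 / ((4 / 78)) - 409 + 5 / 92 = 114867 / 92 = 1248.55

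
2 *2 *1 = 4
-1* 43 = -43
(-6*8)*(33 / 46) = -792 / 23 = -34.43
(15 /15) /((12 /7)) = 7 /12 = 0.58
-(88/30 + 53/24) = -617/120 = -5.14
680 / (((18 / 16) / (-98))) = -533120 / 9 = -59235.56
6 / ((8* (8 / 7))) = 21 / 32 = 0.66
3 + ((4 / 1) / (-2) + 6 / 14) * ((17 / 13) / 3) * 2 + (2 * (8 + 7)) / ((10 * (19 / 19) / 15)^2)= 37745 / 546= 69.13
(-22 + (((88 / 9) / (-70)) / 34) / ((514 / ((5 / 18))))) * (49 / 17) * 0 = 0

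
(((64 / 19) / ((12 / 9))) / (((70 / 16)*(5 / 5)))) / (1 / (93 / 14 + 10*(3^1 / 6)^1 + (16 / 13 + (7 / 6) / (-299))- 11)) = 300544 / 278369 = 1.08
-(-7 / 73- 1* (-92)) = -91.90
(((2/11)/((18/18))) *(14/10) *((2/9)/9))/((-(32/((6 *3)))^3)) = -0.00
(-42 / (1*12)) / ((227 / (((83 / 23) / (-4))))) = 581 / 41768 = 0.01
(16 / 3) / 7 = 16 / 21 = 0.76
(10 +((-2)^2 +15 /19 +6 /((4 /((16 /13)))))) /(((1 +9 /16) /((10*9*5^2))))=5916960 /247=23955.30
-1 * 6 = -6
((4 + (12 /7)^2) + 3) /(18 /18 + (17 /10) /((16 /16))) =3.68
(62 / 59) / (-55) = -0.02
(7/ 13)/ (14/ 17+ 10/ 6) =357/ 1651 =0.22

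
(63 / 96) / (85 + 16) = 21 / 3232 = 0.01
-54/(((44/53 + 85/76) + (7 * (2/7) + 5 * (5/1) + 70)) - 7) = -217512/370369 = -0.59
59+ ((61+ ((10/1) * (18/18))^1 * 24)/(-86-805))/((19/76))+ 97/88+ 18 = 547081/7128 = 76.75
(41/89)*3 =123/89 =1.38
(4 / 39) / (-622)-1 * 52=-630710 / 12129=-52.00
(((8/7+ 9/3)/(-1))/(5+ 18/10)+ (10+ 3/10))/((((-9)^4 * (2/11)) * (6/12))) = 0.02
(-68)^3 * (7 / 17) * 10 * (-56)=72504320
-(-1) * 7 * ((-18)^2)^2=734832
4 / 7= 0.57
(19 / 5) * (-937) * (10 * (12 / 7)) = -427272 / 7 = -61038.86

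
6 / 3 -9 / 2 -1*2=-9 / 2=-4.50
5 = 5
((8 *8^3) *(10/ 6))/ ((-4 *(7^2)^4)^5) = -20/ 19100417282727083957224305417672003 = -0.00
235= 235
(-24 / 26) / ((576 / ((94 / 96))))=-47 / 29952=-0.00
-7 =-7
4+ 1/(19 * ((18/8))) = 4.02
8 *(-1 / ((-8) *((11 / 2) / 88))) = 16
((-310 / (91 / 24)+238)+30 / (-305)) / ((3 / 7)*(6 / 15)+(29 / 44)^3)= 341.12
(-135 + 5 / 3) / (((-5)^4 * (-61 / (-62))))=-992 / 4575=-0.22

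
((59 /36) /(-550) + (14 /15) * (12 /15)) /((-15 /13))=-7657 /11880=-0.64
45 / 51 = 15 / 17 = 0.88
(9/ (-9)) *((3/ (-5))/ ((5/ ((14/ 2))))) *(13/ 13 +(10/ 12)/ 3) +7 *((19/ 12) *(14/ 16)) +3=13.77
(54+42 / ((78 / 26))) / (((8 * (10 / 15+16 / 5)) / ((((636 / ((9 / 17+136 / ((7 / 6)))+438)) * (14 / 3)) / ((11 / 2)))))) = 15010660 / 7024061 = 2.14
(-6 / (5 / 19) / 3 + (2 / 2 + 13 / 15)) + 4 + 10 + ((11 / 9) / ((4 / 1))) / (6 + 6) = 17911 / 2160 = 8.29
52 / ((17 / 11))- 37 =-57 / 17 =-3.35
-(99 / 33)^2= -9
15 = 15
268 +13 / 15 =4033 / 15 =268.87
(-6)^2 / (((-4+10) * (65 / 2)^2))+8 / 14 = 17068 / 29575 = 0.58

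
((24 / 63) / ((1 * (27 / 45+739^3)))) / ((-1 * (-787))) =20 / 16675057939323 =0.00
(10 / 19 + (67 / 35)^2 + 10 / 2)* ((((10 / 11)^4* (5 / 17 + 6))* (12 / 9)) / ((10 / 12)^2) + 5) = 141136856732 / 1158615535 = 121.82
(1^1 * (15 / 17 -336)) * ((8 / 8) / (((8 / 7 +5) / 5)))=-199395 / 731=-272.77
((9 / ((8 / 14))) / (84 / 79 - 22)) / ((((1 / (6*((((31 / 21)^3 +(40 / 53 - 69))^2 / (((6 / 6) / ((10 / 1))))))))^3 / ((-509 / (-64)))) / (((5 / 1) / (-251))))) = 3321683377696911934458015451567089663663033437695000 / 1706386632342240468788516894086311813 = 1946618260327944.48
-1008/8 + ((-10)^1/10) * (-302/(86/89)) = 8021/43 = 186.53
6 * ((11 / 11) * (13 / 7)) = 78 / 7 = 11.14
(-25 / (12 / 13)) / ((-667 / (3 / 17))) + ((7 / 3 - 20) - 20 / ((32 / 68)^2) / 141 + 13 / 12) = -440416223 / 25580784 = -17.22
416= 416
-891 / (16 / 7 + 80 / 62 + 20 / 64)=-3093552 / 13501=-229.14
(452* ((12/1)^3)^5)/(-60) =-580331145976086528/5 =-116066229195217305.60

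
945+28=973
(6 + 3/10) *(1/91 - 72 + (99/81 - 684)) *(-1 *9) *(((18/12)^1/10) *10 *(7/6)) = 19471851/260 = 74891.73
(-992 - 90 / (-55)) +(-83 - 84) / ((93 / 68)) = -1138058 / 1023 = -1112.47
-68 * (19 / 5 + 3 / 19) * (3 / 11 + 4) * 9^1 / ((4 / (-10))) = 5407632 / 209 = 25873.84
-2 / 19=-0.11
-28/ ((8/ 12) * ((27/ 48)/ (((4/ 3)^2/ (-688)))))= 224/ 1161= 0.19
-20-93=-113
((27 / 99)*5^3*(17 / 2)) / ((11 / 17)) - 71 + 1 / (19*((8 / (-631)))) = 6854317 / 18392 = 372.68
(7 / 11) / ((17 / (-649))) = -413 / 17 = -24.29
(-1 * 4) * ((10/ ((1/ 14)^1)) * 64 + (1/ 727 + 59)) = -26227256/ 727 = -36076.01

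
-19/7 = -2.71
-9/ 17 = -0.53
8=8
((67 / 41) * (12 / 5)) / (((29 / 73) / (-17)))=-997764 / 5945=-167.83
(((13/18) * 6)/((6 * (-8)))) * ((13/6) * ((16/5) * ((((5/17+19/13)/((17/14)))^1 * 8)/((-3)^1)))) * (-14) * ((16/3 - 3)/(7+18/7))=-193770304/23526045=-8.24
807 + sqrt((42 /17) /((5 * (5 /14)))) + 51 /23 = 14 * sqrt(51) /85 + 18612 /23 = 810.39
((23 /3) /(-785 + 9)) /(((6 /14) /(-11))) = 1771 /6984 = 0.25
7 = 7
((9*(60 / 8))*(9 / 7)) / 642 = 405 / 2996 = 0.14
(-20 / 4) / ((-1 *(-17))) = -5 / 17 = -0.29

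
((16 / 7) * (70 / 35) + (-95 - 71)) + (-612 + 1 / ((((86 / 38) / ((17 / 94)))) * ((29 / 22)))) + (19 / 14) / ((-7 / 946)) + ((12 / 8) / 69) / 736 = -93026428563167 / 97229048896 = -956.78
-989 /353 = -2.80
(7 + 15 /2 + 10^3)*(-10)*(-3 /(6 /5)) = 50725 /2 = 25362.50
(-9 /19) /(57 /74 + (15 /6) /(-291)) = -96903 /155819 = -0.62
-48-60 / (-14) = -306 / 7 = -43.71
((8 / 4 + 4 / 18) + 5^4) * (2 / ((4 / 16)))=45160 / 9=5017.78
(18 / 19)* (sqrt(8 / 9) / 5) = 0.18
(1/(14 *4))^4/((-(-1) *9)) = 1/88510464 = 0.00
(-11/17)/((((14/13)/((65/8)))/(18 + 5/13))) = -89.75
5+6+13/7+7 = 139/7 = 19.86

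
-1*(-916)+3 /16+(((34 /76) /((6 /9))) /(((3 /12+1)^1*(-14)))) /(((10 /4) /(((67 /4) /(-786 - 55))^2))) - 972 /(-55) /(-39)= 1231825453835897 /1345177733900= 915.73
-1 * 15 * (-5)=75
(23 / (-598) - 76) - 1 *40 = -3017 / 26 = -116.04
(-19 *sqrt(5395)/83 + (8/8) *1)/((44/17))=17/44 - 323 *sqrt(5395)/3652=-6.11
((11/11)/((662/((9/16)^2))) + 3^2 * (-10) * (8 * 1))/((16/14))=-854138313/1355776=-630.00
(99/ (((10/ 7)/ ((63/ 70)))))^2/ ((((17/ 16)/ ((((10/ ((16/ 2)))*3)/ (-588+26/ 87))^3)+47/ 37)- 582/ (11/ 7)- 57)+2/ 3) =-281492883199219923/ 295982381609630180000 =-0.00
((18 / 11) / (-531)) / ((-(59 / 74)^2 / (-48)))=-525696 / 2259169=-0.23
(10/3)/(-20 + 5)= -0.22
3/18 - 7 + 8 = 7/6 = 1.17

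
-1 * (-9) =9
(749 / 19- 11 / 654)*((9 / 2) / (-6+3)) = -489637 / 8284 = -59.11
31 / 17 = 1.82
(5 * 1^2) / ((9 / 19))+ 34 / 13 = 1541 / 117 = 13.17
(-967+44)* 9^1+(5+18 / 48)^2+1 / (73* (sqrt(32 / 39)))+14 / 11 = -5826893 / 704+sqrt(78) / 584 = -8276.82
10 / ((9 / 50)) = 500 / 9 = 55.56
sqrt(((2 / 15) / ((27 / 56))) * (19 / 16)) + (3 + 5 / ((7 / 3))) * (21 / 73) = sqrt(665) / 45 + 108 / 73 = 2.05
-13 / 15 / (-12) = 13 / 180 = 0.07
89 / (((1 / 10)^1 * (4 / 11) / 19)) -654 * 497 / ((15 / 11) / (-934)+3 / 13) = -27992328859 / 20418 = -1370963.31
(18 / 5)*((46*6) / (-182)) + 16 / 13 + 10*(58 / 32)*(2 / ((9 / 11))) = 50497 / 1260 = 40.08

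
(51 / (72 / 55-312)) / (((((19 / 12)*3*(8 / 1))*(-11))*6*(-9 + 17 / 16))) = -85 / 10308336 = -0.00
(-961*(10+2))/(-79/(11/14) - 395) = 42284/1817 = 23.27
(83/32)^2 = 6889/1024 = 6.73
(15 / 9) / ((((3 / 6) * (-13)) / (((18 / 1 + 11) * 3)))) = -290 / 13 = -22.31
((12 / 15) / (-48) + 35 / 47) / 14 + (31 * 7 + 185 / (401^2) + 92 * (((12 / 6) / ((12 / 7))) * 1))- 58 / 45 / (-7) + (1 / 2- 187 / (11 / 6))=4248440129347 / 19045270440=223.07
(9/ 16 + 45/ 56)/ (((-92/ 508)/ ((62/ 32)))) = -602361/ 41216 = -14.61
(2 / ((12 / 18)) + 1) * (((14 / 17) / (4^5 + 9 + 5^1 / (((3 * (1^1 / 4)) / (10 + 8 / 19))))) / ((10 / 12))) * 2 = 12768 / 1780495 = 0.01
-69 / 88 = -0.78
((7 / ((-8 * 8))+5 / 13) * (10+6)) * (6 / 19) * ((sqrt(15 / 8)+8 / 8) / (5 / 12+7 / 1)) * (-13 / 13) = -2061 * sqrt(30) / 43966 - 4122 / 21983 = -0.44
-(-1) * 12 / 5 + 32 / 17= 364 / 85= 4.28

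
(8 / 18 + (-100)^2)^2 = 100008889.09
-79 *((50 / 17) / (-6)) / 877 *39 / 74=0.02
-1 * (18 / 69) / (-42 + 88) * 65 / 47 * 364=-70980 / 24863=-2.85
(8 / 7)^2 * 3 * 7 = 192 / 7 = 27.43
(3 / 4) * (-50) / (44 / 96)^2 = -21600 / 121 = -178.51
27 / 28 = 0.96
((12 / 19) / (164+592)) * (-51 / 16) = -17 / 6384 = -0.00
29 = 29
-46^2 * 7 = -14812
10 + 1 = 11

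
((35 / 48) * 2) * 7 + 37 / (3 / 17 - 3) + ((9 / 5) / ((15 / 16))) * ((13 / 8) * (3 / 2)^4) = 15479 / 1200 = 12.90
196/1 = 196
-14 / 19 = -0.74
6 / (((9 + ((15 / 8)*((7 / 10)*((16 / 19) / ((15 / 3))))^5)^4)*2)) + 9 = 9.33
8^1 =8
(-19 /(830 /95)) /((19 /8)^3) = -256 /1577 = -0.16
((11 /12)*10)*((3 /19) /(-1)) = -55 /38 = -1.45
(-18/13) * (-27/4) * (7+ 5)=1458/13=112.15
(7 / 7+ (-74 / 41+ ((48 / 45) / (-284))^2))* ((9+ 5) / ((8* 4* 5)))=-262001383 / 3720258000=-0.07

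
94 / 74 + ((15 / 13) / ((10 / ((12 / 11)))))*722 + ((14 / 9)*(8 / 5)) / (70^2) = 3839658539 / 41666625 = 92.15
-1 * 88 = -88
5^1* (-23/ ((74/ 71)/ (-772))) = 3151690/ 37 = 85180.81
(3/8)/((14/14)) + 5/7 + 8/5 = 753/280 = 2.69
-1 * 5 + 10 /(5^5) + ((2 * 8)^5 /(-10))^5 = -39614081257132168796771990783 /3125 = -12676506002282294014967040.00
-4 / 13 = -0.31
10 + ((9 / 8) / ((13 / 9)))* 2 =601 / 52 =11.56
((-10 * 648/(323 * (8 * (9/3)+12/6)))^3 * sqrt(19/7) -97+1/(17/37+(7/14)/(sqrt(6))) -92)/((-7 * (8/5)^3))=8303765625 * sqrt(133)/3627719537351+171125 * sqrt(6)/9976064+129633375/19952128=6.57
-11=-11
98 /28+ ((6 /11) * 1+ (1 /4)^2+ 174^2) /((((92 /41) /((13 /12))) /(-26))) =-380044.72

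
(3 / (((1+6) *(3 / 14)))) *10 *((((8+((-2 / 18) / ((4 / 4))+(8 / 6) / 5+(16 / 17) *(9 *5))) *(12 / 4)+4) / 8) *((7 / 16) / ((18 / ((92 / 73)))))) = 6385099 / 536112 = 11.91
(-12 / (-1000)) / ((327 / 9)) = 9 / 27250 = 0.00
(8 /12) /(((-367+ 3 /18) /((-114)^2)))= -51984 /2201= -23.62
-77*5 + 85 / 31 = -11850 / 31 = -382.26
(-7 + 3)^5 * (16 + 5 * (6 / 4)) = -24064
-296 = -296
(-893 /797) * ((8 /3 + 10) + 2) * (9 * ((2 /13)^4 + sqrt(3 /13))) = -117876 * sqrt(39) /10361 - 1886016 /22763117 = -71.13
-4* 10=-40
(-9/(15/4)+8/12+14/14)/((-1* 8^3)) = 11/7680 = 0.00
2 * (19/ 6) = 19/ 3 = 6.33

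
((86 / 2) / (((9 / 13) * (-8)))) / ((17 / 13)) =-7267 / 1224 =-5.94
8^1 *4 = 32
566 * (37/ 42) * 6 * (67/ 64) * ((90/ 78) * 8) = 10523355/ 364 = 28910.32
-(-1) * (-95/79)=-95/79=-1.20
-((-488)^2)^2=-56712564736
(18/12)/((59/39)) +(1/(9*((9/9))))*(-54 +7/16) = -42139/8496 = -4.96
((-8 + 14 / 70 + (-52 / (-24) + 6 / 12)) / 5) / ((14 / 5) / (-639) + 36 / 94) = -770847 / 284260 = -2.71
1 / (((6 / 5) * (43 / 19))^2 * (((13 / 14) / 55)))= 8.03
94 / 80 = 47 / 40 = 1.18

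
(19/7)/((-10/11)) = -209/70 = -2.99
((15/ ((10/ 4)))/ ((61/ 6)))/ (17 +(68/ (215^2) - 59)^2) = 38461511250/ 227956474834957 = 0.00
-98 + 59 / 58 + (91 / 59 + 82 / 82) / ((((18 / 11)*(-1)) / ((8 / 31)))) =-30991975 / 318246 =-97.38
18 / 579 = 6 / 193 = 0.03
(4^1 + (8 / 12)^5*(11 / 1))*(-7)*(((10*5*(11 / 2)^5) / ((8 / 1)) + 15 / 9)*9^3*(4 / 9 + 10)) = -1315441659035 / 144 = -9135011521.08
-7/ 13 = -0.54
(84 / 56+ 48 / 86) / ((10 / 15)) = 531 / 172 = 3.09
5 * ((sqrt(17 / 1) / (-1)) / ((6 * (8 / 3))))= -5 * sqrt(17) / 16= -1.29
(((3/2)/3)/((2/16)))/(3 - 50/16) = -32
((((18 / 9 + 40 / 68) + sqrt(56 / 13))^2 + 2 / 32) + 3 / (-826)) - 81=-1736211247 / 24826256 + 176 *sqrt(182) / 221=-59.19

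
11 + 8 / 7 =85 / 7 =12.14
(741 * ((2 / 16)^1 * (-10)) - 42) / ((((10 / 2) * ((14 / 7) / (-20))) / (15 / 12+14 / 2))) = 127809 / 8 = 15976.12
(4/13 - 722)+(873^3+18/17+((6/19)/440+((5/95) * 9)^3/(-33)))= 221879928927036343/333484580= 665337896.36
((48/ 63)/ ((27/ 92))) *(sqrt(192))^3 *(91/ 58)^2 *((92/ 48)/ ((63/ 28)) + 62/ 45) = 67091734528 *sqrt(3)/ 3065445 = 37908.46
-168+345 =177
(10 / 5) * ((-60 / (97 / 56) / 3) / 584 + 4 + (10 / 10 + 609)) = 8695188 / 7081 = 1227.96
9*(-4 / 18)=-2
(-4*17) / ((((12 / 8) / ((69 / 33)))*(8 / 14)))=-5474 / 33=-165.88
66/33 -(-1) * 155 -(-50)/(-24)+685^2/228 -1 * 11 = 83673/38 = 2201.92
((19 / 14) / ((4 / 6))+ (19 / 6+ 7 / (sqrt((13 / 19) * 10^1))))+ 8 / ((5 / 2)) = 7 * sqrt(2470) / 130+ 3529 / 420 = 11.08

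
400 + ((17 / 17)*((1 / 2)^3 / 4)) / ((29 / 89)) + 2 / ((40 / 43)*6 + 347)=5629192337 / 14069408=400.10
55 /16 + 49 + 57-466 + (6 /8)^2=-356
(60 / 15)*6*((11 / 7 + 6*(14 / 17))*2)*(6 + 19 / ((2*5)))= 2469.58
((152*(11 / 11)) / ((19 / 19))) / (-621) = -152 / 621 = -0.24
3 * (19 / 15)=19 / 5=3.80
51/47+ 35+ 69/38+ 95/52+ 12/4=1984109/46436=42.73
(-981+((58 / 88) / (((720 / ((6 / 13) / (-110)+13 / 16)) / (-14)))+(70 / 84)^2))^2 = 389591515844816417001 / 405394063360000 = 961019.29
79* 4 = 316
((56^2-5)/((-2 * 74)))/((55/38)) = -59489/4070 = -14.62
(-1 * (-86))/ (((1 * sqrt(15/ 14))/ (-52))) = -4320.36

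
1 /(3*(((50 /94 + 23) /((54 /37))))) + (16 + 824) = 840.02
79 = 79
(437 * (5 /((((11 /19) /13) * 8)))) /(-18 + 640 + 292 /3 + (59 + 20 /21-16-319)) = 755573 /54736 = 13.80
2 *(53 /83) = 106 /83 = 1.28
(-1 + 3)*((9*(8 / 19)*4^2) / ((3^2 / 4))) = 1024 / 19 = 53.89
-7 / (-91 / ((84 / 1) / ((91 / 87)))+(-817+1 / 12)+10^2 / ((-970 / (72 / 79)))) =14000301 / 1636322713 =0.01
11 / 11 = 1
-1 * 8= -8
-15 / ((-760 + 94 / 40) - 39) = 100 / 5311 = 0.02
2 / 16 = 1 / 8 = 0.12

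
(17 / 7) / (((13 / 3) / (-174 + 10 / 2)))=-663 / 7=-94.71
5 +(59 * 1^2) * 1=64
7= 7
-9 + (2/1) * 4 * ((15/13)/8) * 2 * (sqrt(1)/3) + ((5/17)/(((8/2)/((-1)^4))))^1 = -7211/884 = -8.16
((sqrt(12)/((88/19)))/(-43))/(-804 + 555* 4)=-19* sqrt(3)/2679072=-0.00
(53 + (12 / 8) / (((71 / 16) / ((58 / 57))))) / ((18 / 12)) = 47974 / 1349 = 35.56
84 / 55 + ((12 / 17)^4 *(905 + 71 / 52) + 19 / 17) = 13595938757 / 59717515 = 227.67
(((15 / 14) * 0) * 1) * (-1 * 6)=0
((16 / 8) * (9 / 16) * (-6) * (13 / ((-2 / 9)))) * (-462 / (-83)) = 729729 / 332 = 2197.98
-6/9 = -2/3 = -0.67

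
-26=-26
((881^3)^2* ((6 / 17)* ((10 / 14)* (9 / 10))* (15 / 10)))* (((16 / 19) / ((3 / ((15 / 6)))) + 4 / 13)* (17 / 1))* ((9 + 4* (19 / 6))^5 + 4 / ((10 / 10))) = 202905677740780103420602653118 / 15561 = 13039372645766988202596400.00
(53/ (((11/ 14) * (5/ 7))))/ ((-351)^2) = 5194/ 6776055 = 0.00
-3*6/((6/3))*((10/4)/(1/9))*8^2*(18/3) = -77760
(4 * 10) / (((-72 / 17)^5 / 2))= -7099285 / 120932352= -0.06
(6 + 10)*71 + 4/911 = 1034900/911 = 1136.00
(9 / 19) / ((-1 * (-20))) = 9 / 380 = 0.02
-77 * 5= -385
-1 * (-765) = 765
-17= -17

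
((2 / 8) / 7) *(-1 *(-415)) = 415 / 28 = 14.82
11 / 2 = 5.50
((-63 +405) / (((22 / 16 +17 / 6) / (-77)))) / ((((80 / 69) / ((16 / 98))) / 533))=-1660260888 / 3535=-469663.62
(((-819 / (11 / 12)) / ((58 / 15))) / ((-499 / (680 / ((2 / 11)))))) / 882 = 198900 / 101297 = 1.96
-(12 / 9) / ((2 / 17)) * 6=-68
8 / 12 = 2 / 3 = 0.67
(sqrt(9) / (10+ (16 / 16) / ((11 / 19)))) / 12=11 / 516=0.02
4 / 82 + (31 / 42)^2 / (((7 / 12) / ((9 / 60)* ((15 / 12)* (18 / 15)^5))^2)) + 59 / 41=232245247663 / 137333984375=1.69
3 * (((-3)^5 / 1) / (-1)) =729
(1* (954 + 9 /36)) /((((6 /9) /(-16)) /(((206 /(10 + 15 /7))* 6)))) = -198148104 /85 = -2331154.16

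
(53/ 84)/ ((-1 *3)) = -53/ 252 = -0.21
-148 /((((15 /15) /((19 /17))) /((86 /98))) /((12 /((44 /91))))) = -4715724 /1309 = -3602.54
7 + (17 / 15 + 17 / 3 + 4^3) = 77.80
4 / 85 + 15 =1279 / 85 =15.05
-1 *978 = -978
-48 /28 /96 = -1 /56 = -0.02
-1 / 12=-0.08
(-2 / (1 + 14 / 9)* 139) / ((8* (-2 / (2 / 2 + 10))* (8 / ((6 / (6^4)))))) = 1529 / 35328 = 0.04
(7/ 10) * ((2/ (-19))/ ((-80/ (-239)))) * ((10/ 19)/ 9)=-1673/ 129960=-0.01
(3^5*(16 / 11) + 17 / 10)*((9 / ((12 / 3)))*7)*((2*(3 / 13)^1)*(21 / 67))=155056923 / 191620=809.19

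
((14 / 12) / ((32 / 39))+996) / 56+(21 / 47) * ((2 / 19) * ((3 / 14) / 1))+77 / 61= 19.08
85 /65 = 1.31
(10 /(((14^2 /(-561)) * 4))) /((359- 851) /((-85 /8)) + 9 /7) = -79475 /528584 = -0.15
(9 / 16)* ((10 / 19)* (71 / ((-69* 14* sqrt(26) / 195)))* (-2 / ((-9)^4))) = 1775* sqrt(26) / 35680176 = 0.00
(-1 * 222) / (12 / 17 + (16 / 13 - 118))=8177 / 4275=1.91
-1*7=-7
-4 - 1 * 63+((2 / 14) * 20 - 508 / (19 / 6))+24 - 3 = -27074 / 133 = -203.56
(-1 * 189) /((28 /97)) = -2619 /4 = -654.75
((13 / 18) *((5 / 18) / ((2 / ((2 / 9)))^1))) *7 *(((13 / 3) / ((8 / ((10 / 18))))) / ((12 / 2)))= 29575 / 3779136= 0.01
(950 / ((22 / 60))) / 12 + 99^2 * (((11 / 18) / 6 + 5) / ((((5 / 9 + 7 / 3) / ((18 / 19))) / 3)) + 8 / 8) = 33868343 / 572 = 59210.39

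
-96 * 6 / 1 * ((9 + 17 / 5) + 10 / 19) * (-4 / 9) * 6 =1886208 / 95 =19854.82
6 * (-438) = -2628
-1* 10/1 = -10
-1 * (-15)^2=-225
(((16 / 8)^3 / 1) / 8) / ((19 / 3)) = 3 / 19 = 0.16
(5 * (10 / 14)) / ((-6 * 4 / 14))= -25 / 12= -2.08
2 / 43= 0.05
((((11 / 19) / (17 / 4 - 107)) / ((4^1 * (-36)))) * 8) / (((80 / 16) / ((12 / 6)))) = 44 / 351405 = 0.00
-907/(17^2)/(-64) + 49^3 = 2176036811/18496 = 117649.05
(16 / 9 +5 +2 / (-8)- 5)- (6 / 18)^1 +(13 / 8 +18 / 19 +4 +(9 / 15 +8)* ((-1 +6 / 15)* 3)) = -263791 / 34200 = -7.71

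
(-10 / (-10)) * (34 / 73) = 34 / 73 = 0.47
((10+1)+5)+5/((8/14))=99/4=24.75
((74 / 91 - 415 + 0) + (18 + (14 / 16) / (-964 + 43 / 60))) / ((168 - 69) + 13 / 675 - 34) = -6.09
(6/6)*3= 3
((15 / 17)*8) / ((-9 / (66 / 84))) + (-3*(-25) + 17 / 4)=112289 / 1428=78.63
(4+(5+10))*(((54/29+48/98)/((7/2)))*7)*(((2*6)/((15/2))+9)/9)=2243596/21315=105.26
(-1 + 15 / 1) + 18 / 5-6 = 58 / 5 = 11.60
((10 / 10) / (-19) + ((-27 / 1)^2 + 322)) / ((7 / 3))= 59904 / 133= 450.41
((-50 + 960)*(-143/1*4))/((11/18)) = -851760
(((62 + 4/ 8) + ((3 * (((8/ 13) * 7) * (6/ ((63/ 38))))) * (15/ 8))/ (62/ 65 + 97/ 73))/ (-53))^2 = 4778923905625/ 1318101463396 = 3.63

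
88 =88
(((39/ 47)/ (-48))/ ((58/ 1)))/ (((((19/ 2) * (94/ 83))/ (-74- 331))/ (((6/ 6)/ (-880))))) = -87399/ 6855039488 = -0.00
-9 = -9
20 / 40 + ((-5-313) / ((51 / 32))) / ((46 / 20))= -67449 / 782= -86.25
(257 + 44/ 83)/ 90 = 2.86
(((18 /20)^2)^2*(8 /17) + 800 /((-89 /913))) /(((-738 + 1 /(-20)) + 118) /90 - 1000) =558734978556 /68554067825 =8.15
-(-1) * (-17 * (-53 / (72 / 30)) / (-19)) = -19.76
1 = 1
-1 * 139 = -139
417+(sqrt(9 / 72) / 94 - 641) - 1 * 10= -234+sqrt(2) / 376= -234.00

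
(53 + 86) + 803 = 942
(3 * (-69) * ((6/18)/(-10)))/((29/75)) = 1035/58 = 17.84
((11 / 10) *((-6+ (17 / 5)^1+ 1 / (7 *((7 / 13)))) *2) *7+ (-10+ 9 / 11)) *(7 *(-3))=260661 / 275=947.86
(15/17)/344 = 15/5848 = 0.00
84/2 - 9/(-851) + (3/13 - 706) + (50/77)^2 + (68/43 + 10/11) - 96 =-2134669438024/2820478661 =-756.85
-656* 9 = -5904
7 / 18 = 0.39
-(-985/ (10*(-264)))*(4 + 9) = -2561/ 528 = -4.85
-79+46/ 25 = -1929/ 25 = -77.16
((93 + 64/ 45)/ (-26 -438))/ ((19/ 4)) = -4249/ 99180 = -0.04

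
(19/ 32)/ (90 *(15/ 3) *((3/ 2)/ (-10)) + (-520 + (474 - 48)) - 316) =-19/ 15280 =-0.00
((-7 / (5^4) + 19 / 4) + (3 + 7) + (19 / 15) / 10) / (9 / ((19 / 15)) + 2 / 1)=2118329 / 1297500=1.63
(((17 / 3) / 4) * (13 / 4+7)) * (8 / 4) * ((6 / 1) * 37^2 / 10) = 954193 / 40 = 23854.82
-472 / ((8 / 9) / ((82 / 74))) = -21771 / 37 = -588.41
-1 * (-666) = 666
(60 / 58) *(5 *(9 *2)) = 2700 / 29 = 93.10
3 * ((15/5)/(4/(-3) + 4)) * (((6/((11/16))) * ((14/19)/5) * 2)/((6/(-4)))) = -6048/1045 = -5.79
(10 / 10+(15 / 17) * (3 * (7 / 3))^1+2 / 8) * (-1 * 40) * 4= -20200 / 17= -1188.24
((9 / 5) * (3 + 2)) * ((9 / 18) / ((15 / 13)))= 39 / 10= 3.90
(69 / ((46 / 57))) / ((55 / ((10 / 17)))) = 171 / 187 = 0.91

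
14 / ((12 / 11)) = 77 / 6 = 12.83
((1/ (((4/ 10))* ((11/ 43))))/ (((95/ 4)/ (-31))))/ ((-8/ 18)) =11997/ 418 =28.70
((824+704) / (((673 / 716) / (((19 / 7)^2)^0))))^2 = 1196941026304 / 452929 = 2642668.11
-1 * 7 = -7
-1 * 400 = -400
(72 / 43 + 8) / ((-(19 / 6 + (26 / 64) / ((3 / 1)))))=-39936 / 13631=-2.93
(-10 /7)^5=-100000 /16807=-5.95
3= 3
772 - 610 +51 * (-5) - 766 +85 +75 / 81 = -20873 / 27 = -773.07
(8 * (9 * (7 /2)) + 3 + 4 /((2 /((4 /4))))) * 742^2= 141494948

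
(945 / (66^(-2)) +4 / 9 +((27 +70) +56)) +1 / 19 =703934068 / 171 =4116573.50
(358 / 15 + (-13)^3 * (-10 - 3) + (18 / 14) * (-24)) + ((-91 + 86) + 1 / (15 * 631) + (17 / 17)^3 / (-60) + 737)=1552274771 / 53004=29285.99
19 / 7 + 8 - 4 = 47 / 7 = 6.71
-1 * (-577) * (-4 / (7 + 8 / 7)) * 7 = -113092 / 57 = -1984.07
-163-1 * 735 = -898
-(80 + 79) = -159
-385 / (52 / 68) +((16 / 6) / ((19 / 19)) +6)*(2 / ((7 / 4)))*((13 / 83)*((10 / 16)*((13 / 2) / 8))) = -91120675 / 181272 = -502.67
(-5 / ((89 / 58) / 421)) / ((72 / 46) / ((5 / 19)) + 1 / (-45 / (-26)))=-63181575 / 300553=-210.22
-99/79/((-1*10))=99/790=0.13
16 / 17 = 0.94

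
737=737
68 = 68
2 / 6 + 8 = 25 / 3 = 8.33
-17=-17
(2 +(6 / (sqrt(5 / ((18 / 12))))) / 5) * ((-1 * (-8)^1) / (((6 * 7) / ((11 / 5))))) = 44 * sqrt(30) / 875 +88 / 105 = 1.11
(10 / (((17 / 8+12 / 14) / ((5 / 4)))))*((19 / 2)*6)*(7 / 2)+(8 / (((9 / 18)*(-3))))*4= 408262 / 501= 814.89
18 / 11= 1.64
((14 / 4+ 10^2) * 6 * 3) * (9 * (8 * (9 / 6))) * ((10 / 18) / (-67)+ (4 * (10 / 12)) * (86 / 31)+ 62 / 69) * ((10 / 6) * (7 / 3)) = 16475269860 / 2077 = 7932243.55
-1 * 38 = -38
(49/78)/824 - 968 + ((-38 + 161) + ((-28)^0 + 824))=-1285391/64272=-20.00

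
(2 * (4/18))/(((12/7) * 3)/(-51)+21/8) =3808/21627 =0.18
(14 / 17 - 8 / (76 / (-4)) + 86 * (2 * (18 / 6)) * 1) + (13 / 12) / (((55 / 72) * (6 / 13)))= 520.32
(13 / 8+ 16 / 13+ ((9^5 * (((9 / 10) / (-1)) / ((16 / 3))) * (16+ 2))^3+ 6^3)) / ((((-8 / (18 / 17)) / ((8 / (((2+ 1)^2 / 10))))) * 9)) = 754266928755801.07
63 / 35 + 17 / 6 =139 / 30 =4.63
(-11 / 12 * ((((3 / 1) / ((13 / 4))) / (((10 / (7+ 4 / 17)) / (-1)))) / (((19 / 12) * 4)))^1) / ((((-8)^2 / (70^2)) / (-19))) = -994455 / 7072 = -140.62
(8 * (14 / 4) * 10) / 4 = 70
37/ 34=1.09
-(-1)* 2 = 2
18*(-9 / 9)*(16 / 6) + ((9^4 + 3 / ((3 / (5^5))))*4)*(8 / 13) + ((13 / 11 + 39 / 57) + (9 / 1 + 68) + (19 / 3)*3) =64915454 / 2717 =23892.33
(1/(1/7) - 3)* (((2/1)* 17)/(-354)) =-68/177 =-0.38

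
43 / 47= 0.91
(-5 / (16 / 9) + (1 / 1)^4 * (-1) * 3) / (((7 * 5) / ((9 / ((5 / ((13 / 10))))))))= -10881 / 28000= -0.39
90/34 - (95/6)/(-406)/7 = 768955/289884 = 2.65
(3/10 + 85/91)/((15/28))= 2246/975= 2.30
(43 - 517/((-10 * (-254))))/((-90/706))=-38372159/114300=-335.71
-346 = -346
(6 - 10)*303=-1212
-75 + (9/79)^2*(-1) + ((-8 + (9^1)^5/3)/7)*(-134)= -376710.73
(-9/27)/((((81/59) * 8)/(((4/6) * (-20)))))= 295/729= 0.40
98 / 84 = 7 / 6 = 1.17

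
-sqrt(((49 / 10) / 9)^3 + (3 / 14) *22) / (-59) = 0.04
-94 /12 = -47 /6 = -7.83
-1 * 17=-17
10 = 10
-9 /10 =-0.90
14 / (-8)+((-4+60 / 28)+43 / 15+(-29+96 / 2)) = 7669 / 420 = 18.26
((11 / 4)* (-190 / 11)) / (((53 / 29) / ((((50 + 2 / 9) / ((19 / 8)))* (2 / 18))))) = -262160 / 4293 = -61.07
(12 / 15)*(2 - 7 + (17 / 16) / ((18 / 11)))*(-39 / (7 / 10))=2327 / 12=193.92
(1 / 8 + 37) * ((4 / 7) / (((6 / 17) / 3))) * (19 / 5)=95931 / 140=685.22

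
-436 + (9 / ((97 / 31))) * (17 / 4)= -164425 / 388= -423.78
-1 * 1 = -1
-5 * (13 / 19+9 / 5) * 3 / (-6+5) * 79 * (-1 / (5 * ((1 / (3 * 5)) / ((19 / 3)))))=-55932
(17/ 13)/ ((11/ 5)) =85/ 143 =0.59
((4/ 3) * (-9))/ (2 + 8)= -6/ 5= -1.20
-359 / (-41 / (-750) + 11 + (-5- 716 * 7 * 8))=269250 / 30067459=0.01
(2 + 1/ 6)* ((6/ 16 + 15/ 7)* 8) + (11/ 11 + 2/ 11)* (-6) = 5629/ 154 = 36.55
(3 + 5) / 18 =4 / 9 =0.44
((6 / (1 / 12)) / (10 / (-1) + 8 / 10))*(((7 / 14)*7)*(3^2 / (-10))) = 567 / 23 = 24.65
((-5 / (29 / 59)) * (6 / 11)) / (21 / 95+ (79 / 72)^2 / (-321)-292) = 279812361600 / 14714443748609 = 0.02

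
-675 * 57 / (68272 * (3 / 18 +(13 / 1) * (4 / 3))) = -7695 / 238952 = -0.03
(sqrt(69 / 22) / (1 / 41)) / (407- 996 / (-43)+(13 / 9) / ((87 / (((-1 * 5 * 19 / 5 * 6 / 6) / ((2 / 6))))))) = 460143 * sqrt(1518) / 105976112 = 0.17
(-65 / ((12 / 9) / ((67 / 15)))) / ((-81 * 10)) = 871 / 3240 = 0.27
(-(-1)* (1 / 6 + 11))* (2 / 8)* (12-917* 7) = -429269 / 24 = -17886.21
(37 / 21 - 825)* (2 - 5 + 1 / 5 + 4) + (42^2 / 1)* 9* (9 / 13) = 4551452 / 455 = 10003.19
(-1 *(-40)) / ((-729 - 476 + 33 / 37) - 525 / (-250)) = -14800 / 444743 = -0.03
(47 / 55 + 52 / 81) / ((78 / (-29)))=-193343 / 347490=-0.56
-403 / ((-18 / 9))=403 / 2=201.50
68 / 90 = 34 / 45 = 0.76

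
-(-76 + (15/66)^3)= 809123/10648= 75.99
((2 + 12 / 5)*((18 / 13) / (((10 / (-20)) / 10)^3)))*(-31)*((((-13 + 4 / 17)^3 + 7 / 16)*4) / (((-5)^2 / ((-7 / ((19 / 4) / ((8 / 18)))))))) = 399539936029696 / 1213511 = 329242945.49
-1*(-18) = 18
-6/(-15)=2/5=0.40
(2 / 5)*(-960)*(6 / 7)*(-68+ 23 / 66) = 1714560 / 77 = 22267.01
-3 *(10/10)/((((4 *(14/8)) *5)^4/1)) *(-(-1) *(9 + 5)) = -6/214375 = -0.00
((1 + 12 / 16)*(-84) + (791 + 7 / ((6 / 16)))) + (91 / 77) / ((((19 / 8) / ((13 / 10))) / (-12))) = 2053124 / 3135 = 654.90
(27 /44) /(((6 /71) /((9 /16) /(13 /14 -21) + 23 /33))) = 10570125 /2176064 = 4.86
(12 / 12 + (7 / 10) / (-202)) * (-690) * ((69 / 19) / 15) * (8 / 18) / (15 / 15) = -709918 / 9595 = -73.99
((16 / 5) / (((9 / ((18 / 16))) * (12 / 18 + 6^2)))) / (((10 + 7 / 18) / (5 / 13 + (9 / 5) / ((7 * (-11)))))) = 97632 / 257382125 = 0.00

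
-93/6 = -15.50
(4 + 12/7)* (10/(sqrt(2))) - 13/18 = -13/18 + 200* sqrt(2)/7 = 39.68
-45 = -45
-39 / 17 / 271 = -39 / 4607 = -0.01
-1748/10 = -874/5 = -174.80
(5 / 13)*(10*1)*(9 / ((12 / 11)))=825 / 26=31.73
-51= -51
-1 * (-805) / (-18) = -805 / 18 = -44.72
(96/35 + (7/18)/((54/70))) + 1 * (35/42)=34703/8505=4.08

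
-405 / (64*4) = -405 / 256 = -1.58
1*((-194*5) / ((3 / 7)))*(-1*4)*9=81480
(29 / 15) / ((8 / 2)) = 29 / 60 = 0.48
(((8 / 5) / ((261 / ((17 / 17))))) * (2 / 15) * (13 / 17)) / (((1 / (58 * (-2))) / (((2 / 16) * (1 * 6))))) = -208 / 3825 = -0.05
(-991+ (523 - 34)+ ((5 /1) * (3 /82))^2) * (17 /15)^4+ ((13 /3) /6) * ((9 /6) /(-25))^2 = -828.14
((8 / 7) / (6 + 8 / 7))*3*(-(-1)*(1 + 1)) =24 / 25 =0.96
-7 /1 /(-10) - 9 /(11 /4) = -283 /110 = -2.57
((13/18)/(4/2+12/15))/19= 65/4788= 0.01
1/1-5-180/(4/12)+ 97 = -447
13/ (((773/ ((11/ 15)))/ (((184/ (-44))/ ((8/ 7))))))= -2093/ 46380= -0.05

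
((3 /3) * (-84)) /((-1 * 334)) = 0.25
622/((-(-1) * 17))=622/17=36.59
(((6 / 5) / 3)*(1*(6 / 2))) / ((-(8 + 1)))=-2 / 15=-0.13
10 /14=0.71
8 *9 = 72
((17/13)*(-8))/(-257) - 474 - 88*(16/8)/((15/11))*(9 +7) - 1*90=-131753636/50115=-2629.03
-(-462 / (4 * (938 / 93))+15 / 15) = 2801 / 268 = 10.45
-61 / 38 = -1.61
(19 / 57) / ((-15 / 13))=-13 / 45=-0.29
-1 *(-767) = 767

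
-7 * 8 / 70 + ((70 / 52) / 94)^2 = -0.80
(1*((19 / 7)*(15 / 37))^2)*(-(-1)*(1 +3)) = 324900 / 67081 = 4.84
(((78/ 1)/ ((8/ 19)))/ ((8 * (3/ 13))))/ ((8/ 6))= 9633/ 128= 75.26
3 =3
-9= -9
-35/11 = -3.18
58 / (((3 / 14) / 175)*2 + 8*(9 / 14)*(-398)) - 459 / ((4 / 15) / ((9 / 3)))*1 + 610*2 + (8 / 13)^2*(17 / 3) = -2227022783209 / 565000124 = -3941.63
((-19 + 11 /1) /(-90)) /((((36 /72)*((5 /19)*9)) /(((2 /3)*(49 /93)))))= 14896 /564975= 0.03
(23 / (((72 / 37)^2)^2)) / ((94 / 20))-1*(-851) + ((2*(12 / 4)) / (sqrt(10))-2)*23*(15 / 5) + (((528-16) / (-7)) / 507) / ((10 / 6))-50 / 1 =207*sqrt(10) / 5 + 2477609995739153 / 3735533168640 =794.17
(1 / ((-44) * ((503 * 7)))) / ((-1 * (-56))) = -1 / 8675744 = -0.00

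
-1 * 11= -11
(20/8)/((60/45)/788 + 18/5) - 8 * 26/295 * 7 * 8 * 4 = -987398687/6279370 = -157.24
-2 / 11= -0.18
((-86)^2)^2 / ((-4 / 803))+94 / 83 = -911438671302 / 83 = -10981188810.87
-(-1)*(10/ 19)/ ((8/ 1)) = 0.07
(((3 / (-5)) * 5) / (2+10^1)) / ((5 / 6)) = -3 / 10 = -0.30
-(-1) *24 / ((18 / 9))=12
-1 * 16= -16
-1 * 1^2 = -1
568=568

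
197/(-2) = -197/2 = -98.50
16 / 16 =1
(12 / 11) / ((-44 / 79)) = -237 / 121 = -1.96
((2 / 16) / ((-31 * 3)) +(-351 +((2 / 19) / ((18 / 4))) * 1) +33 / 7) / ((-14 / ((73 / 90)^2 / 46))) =547770292063 / 1548519638400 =0.35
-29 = -29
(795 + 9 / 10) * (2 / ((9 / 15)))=2653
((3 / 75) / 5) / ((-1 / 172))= -172 / 125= -1.38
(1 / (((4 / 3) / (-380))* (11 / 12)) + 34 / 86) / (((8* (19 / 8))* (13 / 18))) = -2643714 / 116831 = -22.63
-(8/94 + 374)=-374.09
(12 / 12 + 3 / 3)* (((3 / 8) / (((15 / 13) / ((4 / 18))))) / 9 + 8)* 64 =415136 / 405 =1025.03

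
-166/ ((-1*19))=166/ 19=8.74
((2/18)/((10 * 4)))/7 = 1/2520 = 0.00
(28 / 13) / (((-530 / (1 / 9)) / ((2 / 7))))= -0.00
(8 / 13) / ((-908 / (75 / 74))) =-75 / 109187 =-0.00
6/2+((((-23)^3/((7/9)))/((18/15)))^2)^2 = 1109427861871028865873/38416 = 28879317520591130.41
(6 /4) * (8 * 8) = 96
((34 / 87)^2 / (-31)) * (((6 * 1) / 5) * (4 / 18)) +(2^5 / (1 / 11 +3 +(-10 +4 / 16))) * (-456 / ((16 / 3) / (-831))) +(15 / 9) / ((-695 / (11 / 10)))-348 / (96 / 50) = -195869373513656501 / 573368553180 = -341611.64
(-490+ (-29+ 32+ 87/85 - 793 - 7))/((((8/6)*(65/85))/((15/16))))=-245943/208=-1182.42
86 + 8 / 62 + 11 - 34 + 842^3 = 18505380285 / 31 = 596947751.13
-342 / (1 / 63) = -21546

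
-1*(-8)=8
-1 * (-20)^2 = -400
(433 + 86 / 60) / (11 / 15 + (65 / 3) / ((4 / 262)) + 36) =13033 / 43677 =0.30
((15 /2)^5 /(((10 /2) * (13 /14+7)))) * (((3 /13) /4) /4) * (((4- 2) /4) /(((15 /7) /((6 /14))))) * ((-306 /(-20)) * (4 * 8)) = 6506325 /15392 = 422.71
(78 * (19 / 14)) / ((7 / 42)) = 4446 / 7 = 635.14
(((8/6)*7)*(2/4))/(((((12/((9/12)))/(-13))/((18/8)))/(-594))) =81081/16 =5067.56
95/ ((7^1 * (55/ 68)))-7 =753/ 77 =9.78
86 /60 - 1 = 13 /30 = 0.43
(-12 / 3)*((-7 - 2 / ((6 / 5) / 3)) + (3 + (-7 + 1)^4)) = -5148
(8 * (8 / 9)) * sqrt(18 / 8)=32 / 3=10.67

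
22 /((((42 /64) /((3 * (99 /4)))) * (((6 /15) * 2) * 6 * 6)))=605 /7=86.43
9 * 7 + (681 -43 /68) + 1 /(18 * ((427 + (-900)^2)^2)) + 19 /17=299250819611150659 /401956656465348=744.49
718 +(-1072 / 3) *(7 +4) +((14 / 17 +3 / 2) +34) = -323987 / 102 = -3176.34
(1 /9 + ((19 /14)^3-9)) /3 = -157789 /74088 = -2.13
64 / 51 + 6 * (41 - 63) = -130.75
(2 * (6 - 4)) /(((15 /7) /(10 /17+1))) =2.96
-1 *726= -726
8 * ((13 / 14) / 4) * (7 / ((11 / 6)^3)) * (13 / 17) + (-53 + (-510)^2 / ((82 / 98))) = 288331180493 / 927707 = 310799.83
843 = 843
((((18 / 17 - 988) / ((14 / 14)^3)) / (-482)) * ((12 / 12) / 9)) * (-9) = -8389 / 4097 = -2.05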